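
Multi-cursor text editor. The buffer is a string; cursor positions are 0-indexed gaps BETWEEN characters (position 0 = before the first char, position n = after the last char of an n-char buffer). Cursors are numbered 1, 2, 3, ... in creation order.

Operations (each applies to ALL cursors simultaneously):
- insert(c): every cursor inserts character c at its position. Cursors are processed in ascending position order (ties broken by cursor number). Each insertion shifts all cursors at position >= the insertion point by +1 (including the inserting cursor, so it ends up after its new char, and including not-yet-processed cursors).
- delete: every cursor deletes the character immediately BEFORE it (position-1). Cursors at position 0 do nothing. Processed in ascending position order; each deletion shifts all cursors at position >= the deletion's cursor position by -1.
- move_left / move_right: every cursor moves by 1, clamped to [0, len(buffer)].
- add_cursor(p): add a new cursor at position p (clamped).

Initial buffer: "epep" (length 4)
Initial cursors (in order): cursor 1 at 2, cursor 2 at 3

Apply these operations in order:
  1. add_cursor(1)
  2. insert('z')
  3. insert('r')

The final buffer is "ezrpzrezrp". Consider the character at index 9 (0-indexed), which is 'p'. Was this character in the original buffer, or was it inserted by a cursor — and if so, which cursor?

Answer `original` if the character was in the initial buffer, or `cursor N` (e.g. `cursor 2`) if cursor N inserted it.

After op 1 (add_cursor(1)): buffer="epep" (len 4), cursors c3@1 c1@2 c2@3, authorship ....
After op 2 (insert('z')): buffer="ezpzezp" (len 7), cursors c3@2 c1@4 c2@6, authorship .3.1.2.
After op 3 (insert('r')): buffer="ezrpzrezrp" (len 10), cursors c3@3 c1@6 c2@9, authorship .33.11.22.
Authorship (.=original, N=cursor N): . 3 3 . 1 1 . 2 2 .
Index 9: author = original

Answer: original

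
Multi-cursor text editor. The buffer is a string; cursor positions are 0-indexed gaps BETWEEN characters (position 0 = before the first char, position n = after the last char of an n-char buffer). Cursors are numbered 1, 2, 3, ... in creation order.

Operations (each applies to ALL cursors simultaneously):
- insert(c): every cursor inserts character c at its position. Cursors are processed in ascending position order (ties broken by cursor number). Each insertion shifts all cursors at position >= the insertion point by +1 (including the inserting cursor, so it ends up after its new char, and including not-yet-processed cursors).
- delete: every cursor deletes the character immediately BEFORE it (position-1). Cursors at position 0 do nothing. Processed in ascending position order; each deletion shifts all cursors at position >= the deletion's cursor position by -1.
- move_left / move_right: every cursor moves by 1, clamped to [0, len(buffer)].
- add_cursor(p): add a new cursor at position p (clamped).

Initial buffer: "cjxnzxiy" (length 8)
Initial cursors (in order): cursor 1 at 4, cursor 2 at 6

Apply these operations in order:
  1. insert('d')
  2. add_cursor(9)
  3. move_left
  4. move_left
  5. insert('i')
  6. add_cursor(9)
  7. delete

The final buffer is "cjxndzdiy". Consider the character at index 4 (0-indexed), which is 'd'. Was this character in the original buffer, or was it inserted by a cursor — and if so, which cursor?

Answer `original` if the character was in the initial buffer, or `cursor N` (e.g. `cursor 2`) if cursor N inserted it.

After op 1 (insert('d')): buffer="cjxndzxdiy" (len 10), cursors c1@5 c2@8, authorship ....1..2..
After op 2 (add_cursor(9)): buffer="cjxndzxdiy" (len 10), cursors c1@5 c2@8 c3@9, authorship ....1..2..
After op 3 (move_left): buffer="cjxndzxdiy" (len 10), cursors c1@4 c2@7 c3@8, authorship ....1..2..
After op 4 (move_left): buffer="cjxndzxdiy" (len 10), cursors c1@3 c2@6 c3@7, authorship ....1..2..
After op 5 (insert('i')): buffer="cjxindzixidiy" (len 13), cursors c1@4 c2@8 c3@10, authorship ...1.1.2.32..
After op 6 (add_cursor(9)): buffer="cjxindzixidiy" (len 13), cursors c1@4 c2@8 c4@9 c3@10, authorship ...1.1.2.32..
After op 7 (delete): buffer="cjxndzdiy" (len 9), cursors c1@3 c2@6 c3@6 c4@6, authorship ....1.2..
Authorship (.=original, N=cursor N): . . . . 1 . 2 . .
Index 4: author = 1

Answer: cursor 1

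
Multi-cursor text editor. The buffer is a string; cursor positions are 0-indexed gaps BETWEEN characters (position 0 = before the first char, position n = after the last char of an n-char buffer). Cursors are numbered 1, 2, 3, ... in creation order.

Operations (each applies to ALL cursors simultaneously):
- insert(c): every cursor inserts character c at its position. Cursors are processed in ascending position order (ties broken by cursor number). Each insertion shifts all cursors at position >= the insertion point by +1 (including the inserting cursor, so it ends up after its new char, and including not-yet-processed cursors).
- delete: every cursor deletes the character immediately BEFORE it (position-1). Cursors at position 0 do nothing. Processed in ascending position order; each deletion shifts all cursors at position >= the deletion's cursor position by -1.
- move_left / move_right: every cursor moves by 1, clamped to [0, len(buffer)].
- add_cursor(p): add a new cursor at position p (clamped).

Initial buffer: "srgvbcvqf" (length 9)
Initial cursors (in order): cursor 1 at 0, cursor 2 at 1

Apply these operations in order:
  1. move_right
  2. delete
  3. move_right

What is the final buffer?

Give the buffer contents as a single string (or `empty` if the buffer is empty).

Answer: gvbcvqf

Derivation:
After op 1 (move_right): buffer="srgvbcvqf" (len 9), cursors c1@1 c2@2, authorship .........
After op 2 (delete): buffer="gvbcvqf" (len 7), cursors c1@0 c2@0, authorship .......
After op 3 (move_right): buffer="gvbcvqf" (len 7), cursors c1@1 c2@1, authorship .......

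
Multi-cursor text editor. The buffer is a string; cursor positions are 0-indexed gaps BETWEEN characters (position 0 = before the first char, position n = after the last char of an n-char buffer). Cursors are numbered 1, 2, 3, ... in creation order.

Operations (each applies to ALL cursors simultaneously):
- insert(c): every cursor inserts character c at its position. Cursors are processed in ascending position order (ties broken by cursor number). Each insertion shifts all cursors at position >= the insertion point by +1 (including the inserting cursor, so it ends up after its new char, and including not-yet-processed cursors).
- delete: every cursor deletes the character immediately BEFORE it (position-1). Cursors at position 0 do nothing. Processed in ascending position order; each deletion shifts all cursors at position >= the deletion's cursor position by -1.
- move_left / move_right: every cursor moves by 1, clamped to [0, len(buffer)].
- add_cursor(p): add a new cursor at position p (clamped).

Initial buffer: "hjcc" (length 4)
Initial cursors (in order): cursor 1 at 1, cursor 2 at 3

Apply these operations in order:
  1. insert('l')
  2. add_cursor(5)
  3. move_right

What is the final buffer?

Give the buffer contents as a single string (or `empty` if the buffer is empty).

After op 1 (insert('l')): buffer="hljclc" (len 6), cursors c1@2 c2@5, authorship .1..2.
After op 2 (add_cursor(5)): buffer="hljclc" (len 6), cursors c1@2 c2@5 c3@5, authorship .1..2.
After op 3 (move_right): buffer="hljclc" (len 6), cursors c1@3 c2@6 c3@6, authorship .1..2.

Answer: hljclc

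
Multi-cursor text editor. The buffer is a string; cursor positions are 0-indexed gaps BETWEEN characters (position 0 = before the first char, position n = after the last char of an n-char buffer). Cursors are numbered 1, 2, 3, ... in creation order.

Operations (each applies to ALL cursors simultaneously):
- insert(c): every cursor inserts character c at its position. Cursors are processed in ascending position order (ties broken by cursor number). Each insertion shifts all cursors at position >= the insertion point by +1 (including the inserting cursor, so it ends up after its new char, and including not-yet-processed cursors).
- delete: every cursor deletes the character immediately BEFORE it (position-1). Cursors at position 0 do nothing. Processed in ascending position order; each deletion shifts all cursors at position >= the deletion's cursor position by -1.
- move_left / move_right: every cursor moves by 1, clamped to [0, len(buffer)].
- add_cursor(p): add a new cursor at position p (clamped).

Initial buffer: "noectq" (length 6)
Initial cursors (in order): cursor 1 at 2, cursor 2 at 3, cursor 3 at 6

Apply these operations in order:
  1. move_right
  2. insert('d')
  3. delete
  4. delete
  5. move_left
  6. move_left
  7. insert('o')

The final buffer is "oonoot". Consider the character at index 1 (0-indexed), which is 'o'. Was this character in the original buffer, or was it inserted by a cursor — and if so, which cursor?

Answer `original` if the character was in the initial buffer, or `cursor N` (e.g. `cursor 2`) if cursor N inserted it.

After op 1 (move_right): buffer="noectq" (len 6), cursors c1@3 c2@4 c3@6, authorship ......
After op 2 (insert('d')): buffer="noedcdtqd" (len 9), cursors c1@4 c2@6 c3@9, authorship ...1.2..3
After op 3 (delete): buffer="noectq" (len 6), cursors c1@3 c2@4 c3@6, authorship ......
After op 4 (delete): buffer="not" (len 3), cursors c1@2 c2@2 c3@3, authorship ...
After op 5 (move_left): buffer="not" (len 3), cursors c1@1 c2@1 c3@2, authorship ...
After op 6 (move_left): buffer="not" (len 3), cursors c1@0 c2@0 c3@1, authorship ...
After op 7 (insert('o')): buffer="oonoot" (len 6), cursors c1@2 c2@2 c3@4, authorship 12.3..
Authorship (.=original, N=cursor N): 1 2 . 3 . .
Index 1: author = 2

Answer: cursor 2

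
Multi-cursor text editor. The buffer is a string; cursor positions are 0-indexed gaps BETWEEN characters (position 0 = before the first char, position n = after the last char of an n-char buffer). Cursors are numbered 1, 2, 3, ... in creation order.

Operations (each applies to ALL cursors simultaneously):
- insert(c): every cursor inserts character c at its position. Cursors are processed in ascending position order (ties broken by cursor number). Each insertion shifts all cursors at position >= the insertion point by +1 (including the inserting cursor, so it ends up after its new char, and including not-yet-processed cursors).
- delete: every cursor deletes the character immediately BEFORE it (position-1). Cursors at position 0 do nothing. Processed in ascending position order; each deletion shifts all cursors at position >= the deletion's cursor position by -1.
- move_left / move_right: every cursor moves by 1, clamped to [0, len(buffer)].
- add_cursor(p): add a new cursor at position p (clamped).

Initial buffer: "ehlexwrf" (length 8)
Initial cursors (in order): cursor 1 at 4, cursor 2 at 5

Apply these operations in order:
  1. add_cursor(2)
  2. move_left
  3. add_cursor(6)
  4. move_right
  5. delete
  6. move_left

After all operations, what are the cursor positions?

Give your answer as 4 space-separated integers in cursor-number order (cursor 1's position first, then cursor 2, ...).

Answer: 1 1 0 2

Derivation:
After op 1 (add_cursor(2)): buffer="ehlexwrf" (len 8), cursors c3@2 c1@4 c2@5, authorship ........
After op 2 (move_left): buffer="ehlexwrf" (len 8), cursors c3@1 c1@3 c2@4, authorship ........
After op 3 (add_cursor(6)): buffer="ehlexwrf" (len 8), cursors c3@1 c1@3 c2@4 c4@6, authorship ........
After op 4 (move_right): buffer="ehlexwrf" (len 8), cursors c3@2 c1@4 c2@5 c4@7, authorship ........
After op 5 (delete): buffer="elwf" (len 4), cursors c3@1 c1@2 c2@2 c4@3, authorship ....
After op 6 (move_left): buffer="elwf" (len 4), cursors c3@0 c1@1 c2@1 c4@2, authorship ....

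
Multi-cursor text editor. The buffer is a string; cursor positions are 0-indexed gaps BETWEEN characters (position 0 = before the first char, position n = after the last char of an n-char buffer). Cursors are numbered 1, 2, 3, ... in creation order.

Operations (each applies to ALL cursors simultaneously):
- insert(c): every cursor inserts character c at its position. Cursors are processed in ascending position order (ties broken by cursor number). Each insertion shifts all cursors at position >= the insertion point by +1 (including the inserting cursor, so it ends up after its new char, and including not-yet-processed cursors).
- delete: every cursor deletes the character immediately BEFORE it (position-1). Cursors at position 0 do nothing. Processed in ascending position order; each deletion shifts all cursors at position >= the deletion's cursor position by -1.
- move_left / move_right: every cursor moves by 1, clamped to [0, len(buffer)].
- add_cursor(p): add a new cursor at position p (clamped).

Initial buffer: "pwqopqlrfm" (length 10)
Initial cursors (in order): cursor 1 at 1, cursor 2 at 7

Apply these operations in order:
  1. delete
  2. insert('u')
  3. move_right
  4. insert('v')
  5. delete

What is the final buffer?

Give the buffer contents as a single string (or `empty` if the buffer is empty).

After op 1 (delete): buffer="wqopqrfm" (len 8), cursors c1@0 c2@5, authorship ........
After op 2 (insert('u')): buffer="uwqopqurfm" (len 10), cursors c1@1 c2@7, authorship 1.....2...
After op 3 (move_right): buffer="uwqopqurfm" (len 10), cursors c1@2 c2@8, authorship 1.....2...
After op 4 (insert('v')): buffer="uwvqopqurvfm" (len 12), cursors c1@3 c2@10, authorship 1.1....2.2..
After op 5 (delete): buffer="uwqopqurfm" (len 10), cursors c1@2 c2@8, authorship 1.....2...

Answer: uwqopqurfm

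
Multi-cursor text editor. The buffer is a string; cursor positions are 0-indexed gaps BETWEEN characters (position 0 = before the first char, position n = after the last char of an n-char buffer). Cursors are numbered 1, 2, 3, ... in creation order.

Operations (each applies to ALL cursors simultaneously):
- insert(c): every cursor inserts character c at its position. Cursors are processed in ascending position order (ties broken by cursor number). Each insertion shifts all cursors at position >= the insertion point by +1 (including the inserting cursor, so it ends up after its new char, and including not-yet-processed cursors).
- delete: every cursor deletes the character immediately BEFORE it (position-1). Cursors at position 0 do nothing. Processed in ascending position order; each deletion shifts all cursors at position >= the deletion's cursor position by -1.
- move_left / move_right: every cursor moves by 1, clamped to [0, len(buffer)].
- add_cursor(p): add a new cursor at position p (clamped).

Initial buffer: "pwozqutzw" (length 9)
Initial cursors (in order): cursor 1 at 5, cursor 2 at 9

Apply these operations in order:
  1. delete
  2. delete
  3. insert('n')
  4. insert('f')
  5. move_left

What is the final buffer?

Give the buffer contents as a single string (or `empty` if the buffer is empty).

After op 1 (delete): buffer="pwozutz" (len 7), cursors c1@4 c2@7, authorship .......
After op 2 (delete): buffer="pwout" (len 5), cursors c1@3 c2@5, authorship .....
After op 3 (insert('n')): buffer="pwonutn" (len 7), cursors c1@4 c2@7, authorship ...1..2
After op 4 (insert('f')): buffer="pwonfutnf" (len 9), cursors c1@5 c2@9, authorship ...11..22
After op 5 (move_left): buffer="pwonfutnf" (len 9), cursors c1@4 c2@8, authorship ...11..22

Answer: pwonfutnf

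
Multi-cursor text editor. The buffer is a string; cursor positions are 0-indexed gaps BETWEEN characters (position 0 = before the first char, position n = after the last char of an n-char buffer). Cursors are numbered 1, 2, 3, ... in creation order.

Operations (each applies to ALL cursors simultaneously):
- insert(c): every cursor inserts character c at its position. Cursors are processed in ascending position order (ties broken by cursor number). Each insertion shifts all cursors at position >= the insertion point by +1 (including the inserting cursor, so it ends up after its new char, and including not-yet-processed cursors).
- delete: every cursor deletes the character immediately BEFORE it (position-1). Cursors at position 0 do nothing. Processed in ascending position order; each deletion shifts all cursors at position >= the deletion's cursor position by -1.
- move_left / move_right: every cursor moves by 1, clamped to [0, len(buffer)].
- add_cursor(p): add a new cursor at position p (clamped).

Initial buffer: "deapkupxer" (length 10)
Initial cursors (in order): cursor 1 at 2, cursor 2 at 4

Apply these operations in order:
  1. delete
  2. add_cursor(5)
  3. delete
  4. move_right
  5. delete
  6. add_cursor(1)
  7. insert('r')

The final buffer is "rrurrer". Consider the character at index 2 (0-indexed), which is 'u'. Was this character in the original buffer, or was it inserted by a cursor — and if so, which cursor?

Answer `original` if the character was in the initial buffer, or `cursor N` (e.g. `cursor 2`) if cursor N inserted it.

Answer: original

Derivation:
After op 1 (delete): buffer="dakupxer" (len 8), cursors c1@1 c2@2, authorship ........
After op 2 (add_cursor(5)): buffer="dakupxer" (len 8), cursors c1@1 c2@2 c3@5, authorship ........
After op 3 (delete): buffer="kuxer" (len 5), cursors c1@0 c2@0 c3@2, authorship .....
After op 4 (move_right): buffer="kuxer" (len 5), cursors c1@1 c2@1 c3@3, authorship .....
After op 5 (delete): buffer="uer" (len 3), cursors c1@0 c2@0 c3@1, authorship ...
After op 6 (add_cursor(1)): buffer="uer" (len 3), cursors c1@0 c2@0 c3@1 c4@1, authorship ...
After op 7 (insert('r')): buffer="rrurrer" (len 7), cursors c1@2 c2@2 c3@5 c4@5, authorship 12.34..
Authorship (.=original, N=cursor N): 1 2 . 3 4 . .
Index 2: author = original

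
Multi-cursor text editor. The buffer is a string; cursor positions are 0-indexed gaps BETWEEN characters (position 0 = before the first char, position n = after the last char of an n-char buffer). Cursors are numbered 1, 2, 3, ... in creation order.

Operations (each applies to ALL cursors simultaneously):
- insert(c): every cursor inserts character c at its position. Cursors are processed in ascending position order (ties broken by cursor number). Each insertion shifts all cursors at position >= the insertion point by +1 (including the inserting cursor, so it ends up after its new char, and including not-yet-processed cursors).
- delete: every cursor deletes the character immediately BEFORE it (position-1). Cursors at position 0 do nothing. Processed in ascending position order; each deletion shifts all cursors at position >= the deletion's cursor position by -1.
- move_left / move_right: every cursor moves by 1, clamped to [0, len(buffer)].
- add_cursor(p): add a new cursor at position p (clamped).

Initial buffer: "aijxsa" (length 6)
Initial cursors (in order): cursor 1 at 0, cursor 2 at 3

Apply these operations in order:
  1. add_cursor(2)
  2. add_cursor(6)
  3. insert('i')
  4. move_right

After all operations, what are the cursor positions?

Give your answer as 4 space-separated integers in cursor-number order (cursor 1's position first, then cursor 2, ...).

Answer: 2 7 5 10

Derivation:
After op 1 (add_cursor(2)): buffer="aijxsa" (len 6), cursors c1@0 c3@2 c2@3, authorship ......
After op 2 (add_cursor(6)): buffer="aijxsa" (len 6), cursors c1@0 c3@2 c2@3 c4@6, authorship ......
After op 3 (insert('i')): buffer="iaiijixsai" (len 10), cursors c1@1 c3@4 c2@6 c4@10, authorship 1..3.2...4
After op 4 (move_right): buffer="iaiijixsai" (len 10), cursors c1@2 c3@5 c2@7 c4@10, authorship 1..3.2...4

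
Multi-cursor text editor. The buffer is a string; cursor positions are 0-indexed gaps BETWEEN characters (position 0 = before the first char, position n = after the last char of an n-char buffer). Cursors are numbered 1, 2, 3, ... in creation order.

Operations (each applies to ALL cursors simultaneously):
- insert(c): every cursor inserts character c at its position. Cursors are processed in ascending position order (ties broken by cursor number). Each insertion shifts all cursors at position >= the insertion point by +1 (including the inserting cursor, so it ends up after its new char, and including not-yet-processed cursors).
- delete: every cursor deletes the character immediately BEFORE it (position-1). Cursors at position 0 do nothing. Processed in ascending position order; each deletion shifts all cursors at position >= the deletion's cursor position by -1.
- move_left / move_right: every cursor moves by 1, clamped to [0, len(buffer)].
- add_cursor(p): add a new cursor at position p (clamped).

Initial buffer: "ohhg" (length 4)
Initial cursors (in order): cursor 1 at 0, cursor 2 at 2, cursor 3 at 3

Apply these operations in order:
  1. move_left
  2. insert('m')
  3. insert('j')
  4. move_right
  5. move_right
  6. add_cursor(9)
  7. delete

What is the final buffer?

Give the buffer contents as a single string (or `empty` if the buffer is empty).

After op 1 (move_left): buffer="ohhg" (len 4), cursors c1@0 c2@1 c3@2, authorship ....
After op 2 (insert('m')): buffer="momhmhg" (len 7), cursors c1@1 c2@3 c3@5, authorship 1.2.3..
After op 3 (insert('j')): buffer="mjomjhmjhg" (len 10), cursors c1@2 c2@5 c3@8, authorship 11.22.33..
After op 4 (move_right): buffer="mjomjhmjhg" (len 10), cursors c1@3 c2@6 c3@9, authorship 11.22.33..
After op 5 (move_right): buffer="mjomjhmjhg" (len 10), cursors c1@4 c2@7 c3@10, authorship 11.22.33..
After op 6 (add_cursor(9)): buffer="mjomjhmjhg" (len 10), cursors c1@4 c2@7 c4@9 c3@10, authorship 11.22.33..
After op 7 (delete): buffer="mjojhj" (len 6), cursors c1@3 c2@5 c3@6 c4@6, authorship 11.2.3

Answer: mjojhj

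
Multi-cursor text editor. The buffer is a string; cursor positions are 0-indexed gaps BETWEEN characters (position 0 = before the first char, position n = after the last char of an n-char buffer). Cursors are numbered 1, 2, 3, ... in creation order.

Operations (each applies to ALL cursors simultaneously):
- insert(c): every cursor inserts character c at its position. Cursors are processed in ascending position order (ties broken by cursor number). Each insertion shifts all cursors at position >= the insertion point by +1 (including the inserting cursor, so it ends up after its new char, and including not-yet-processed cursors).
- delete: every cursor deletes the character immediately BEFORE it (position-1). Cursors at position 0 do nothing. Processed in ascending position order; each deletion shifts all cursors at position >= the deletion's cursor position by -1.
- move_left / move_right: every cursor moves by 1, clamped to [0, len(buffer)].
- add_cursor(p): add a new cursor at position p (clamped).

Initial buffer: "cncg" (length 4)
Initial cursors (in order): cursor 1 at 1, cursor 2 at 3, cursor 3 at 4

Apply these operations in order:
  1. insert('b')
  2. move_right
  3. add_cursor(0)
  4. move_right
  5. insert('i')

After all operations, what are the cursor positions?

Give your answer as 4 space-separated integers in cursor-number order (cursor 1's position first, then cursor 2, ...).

Answer: 6 11 11 2

Derivation:
After op 1 (insert('b')): buffer="cbncbgb" (len 7), cursors c1@2 c2@5 c3@7, authorship .1..2.3
After op 2 (move_right): buffer="cbncbgb" (len 7), cursors c1@3 c2@6 c3@7, authorship .1..2.3
After op 3 (add_cursor(0)): buffer="cbncbgb" (len 7), cursors c4@0 c1@3 c2@6 c3@7, authorship .1..2.3
After op 4 (move_right): buffer="cbncbgb" (len 7), cursors c4@1 c1@4 c2@7 c3@7, authorship .1..2.3
After op 5 (insert('i')): buffer="cibncibgbii" (len 11), cursors c4@2 c1@6 c2@11 c3@11, authorship .41..12.323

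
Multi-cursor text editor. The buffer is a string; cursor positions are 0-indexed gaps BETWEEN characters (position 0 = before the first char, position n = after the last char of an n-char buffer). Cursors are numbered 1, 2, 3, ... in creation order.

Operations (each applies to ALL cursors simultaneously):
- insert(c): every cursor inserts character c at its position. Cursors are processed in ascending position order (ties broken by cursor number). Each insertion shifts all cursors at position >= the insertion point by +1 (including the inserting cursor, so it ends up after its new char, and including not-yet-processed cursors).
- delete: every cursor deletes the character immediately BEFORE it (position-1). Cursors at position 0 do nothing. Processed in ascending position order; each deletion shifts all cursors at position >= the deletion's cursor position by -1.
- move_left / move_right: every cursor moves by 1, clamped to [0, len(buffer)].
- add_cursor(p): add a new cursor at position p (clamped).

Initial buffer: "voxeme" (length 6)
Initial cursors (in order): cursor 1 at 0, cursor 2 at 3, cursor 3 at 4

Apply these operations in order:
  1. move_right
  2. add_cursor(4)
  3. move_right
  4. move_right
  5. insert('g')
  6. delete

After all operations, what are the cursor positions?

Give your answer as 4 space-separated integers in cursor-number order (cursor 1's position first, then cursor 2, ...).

Answer: 3 6 6 6

Derivation:
After op 1 (move_right): buffer="voxeme" (len 6), cursors c1@1 c2@4 c3@5, authorship ......
After op 2 (add_cursor(4)): buffer="voxeme" (len 6), cursors c1@1 c2@4 c4@4 c3@5, authorship ......
After op 3 (move_right): buffer="voxeme" (len 6), cursors c1@2 c2@5 c4@5 c3@6, authorship ......
After op 4 (move_right): buffer="voxeme" (len 6), cursors c1@3 c2@6 c3@6 c4@6, authorship ......
After op 5 (insert('g')): buffer="voxgemeggg" (len 10), cursors c1@4 c2@10 c3@10 c4@10, authorship ...1...234
After op 6 (delete): buffer="voxeme" (len 6), cursors c1@3 c2@6 c3@6 c4@6, authorship ......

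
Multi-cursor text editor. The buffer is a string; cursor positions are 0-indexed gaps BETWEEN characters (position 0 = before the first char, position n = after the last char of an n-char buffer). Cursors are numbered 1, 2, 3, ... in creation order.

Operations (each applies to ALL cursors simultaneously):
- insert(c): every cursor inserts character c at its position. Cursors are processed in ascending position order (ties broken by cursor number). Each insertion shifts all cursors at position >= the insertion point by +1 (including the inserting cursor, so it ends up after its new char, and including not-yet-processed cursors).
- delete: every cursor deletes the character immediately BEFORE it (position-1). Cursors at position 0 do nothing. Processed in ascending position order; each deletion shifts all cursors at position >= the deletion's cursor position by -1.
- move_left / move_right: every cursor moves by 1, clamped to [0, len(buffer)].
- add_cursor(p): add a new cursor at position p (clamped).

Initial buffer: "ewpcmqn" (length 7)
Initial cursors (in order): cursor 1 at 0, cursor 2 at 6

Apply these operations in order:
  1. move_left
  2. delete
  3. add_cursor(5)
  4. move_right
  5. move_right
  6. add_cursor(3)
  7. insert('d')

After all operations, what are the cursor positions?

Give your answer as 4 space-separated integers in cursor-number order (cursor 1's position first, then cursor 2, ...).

After op 1 (move_left): buffer="ewpcmqn" (len 7), cursors c1@0 c2@5, authorship .......
After op 2 (delete): buffer="ewpcqn" (len 6), cursors c1@0 c2@4, authorship ......
After op 3 (add_cursor(5)): buffer="ewpcqn" (len 6), cursors c1@0 c2@4 c3@5, authorship ......
After op 4 (move_right): buffer="ewpcqn" (len 6), cursors c1@1 c2@5 c3@6, authorship ......
After op 5 (move_right): buffer="ewpcqn" (len 6), cursors c1@2 c2@6 c3@6, authorship ......
After op 6 (add_cursor(3)): buffer="ewpcqn" (len 6), cursors c1@2 c4@3 c2@6 c3@6, authorship ......
After op 7 (insert('d')): buffer="ewdpdcqndd" (len 10), cursors c1@3 c4@5 c2@10 c3@10, authorship ..1.4...23

Answer: 3 10 10 5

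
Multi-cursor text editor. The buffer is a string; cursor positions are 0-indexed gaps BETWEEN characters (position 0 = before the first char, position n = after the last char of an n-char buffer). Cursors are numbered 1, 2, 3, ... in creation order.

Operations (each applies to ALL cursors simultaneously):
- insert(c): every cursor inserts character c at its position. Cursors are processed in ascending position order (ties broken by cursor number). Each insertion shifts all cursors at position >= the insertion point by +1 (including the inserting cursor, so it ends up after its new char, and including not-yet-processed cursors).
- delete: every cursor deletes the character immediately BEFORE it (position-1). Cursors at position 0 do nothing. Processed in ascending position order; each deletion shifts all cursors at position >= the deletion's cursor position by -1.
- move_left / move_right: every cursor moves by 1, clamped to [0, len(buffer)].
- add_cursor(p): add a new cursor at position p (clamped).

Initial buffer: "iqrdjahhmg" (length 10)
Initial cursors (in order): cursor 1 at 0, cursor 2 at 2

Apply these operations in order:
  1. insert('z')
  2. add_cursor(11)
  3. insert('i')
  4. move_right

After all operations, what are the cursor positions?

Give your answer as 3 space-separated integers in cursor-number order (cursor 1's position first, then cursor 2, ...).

Answer: 3 7 15

Derivation:
After op 1 (insert('z')): buffer="ziqzrdjahhmg" (len 12), cursors c1@1 c2@4, authorship 1..2........
After op 2 (add_cursor(11)): buffer="ziqzrdjahhmg" (len 12), cursors c1@1 c2@4 c3@11, authorship 1..2........
After op 3 (insert('i')): buffer="ziiqzirdjahhmig" (len 15), cursors c1@2 c2@6 c3@14, authorship 11..22.......3.
After op 4 (move_right): buffer="ziiqzirdjahhmig" (len 15), cursors c1@3 c2@7 c3@15, authorship 11..22.......3.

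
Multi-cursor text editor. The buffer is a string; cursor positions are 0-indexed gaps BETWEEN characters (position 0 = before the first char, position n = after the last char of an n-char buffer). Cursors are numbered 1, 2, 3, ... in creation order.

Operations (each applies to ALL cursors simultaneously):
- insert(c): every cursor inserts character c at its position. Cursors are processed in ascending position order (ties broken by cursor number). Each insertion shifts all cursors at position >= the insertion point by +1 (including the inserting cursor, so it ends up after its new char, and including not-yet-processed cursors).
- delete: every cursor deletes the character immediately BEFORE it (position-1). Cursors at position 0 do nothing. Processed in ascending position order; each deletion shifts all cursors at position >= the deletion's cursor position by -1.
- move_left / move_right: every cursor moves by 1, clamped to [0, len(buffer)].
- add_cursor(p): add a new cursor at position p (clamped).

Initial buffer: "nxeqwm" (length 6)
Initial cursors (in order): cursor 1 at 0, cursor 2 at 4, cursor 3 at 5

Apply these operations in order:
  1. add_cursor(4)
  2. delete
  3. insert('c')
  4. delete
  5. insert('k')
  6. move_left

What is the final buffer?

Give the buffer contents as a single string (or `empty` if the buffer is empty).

Answer: knxkkkm

Derivation:
After op 1 (add_cursor(4)): buffer="nxeqwm" (len 6), cursors c1@0 c2@4 c4@4 c3@5, authorship ......
After op 2 (delete): buffer="nxm" (len 3), cursors c1@0 c2@2 c3@2 c4@2, authorship ...
After op 3 (insert('c')): buffer="cnxcccm" (len 7), cursors c1@1 c2@6 c3@6 c4@6, authorship 1..234.
After op 4 (delete): buffer="nxm" (len 3), cursors c1@0 c2@2 c3@2 c4@2, authorship ...
After op 5 (insert('k')): buffer="knxkkkm" (len 7), cursors c1@1 c2@6 c3@6 c4@6, authorship 1..234.
After op 6 (move_left): buffer="knxkkkm" (len 7), cursors c1@0 c2@5 c3@5 c4@5, authorship 1..234.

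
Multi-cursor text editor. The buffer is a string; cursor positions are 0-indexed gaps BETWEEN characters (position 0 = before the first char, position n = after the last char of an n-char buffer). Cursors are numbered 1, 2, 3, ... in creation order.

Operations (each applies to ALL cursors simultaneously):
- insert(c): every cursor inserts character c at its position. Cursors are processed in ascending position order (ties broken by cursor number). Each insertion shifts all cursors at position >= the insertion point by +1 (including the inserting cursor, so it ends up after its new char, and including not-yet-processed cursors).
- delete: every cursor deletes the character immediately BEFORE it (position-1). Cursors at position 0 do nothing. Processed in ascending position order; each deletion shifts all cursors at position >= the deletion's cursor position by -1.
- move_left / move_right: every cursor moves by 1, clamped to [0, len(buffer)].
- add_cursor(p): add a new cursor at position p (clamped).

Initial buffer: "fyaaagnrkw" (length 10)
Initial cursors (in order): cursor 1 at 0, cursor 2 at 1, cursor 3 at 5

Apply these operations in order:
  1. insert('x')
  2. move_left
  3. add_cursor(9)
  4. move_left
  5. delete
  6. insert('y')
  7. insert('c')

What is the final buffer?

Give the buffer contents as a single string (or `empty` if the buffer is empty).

Answer: yyccfxyaycaycgnrkw

Derivation:
After op 1 (insert('x')): buffer="xfxyaaaxgnrkw" (len 13), cursors c1@1 c2@3 c3@8, authorship 1.2....3.....
After op 2 (move_left): buffer="xfxyaaaxgnrkw" (len 13), cursors c1@0 c2@2 c3@7, authorship 1.2....3.....
After op 3 (add_cursor(9)): buffer="xfxyaaaxgnrkw" (len 13), cursors c1@0 c2@2 c3@7 c4@9, authorship 1.2....3.....
After op 4 (move_left): buffer="xfxyaaaxgnrkw" (len 13), cursors c1@0 c2@1 c3@6 c4@8, authorship 1.2....3.....
After op 5 (delete): buffer="fxyaagnrkw" (len 10), cursors c1@0 c2@0 c3@4 c4@5, authorship .2........
After op 6 (insert('y')): buffer="yyfxyayaygnrkw" (len 14), cursors c1@2 c2@2 c3@7 c4@9, authorship 12.2..3.4.....
After op 7 (insert('c')): buffer="yyccfxyaycaycgnrkw" (len 18), cursors c1@4 c2@4 c3@10 c4@13, authorship 1212.2..33.44.....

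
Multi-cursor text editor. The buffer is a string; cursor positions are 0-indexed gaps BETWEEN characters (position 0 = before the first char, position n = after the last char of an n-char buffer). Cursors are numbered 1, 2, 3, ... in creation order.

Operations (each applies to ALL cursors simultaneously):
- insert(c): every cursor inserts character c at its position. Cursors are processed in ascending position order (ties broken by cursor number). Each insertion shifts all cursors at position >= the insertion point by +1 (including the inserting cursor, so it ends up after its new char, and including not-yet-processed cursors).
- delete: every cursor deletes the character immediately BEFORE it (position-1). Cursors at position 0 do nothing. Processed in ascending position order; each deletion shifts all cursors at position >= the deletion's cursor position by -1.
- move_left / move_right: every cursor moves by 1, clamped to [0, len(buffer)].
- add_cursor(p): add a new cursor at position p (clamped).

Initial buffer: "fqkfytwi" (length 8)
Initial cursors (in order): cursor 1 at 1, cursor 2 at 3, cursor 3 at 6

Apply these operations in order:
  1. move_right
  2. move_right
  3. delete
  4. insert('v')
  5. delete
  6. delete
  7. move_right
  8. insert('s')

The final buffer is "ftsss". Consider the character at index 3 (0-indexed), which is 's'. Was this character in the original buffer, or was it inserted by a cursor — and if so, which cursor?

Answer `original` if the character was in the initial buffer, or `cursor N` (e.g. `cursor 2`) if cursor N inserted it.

Answer: cursor 2

Derivation:
After op 1 (move_right): buffer="fqkfytwi" (len 8), cursors c1@2 c2@4 c3@7, authorship ........
After op 2 (move_right): buffer="fqkfytwi" (len 8), cursors c1@3 c2@5 c3@8, authorship ........
After op 3 (delete): buffer="fqftw" (len 5), cursors c1@2 c2@3 c3@5, authorship .....
After op 4 (insert('v')): buffer="fqvfvtwv" (len 8), cursors c1@3 c2@5 c3@8, authorship ..1.2..3
After op 5 (delete): buffer="fqftw" (len 5), cursors c1@2 c2@3 c3@5, authorship .....
After op 6 (delete): buffer="ft" (len 2), cursors c1@1 c2@1 c3@2, authorship ..
After op 7 (move_right): buffer="ft" (len 2), cursors c1@2 c2@2 c3@2, authorship ..
After op 8 (insert('s')): buffer="ftsss" (len 5), cursors c1@5 c2@5 c3@5, authorship ..123
Authorship (.=original, N=cursor N): . . 1 2 3
Index 3: author = 2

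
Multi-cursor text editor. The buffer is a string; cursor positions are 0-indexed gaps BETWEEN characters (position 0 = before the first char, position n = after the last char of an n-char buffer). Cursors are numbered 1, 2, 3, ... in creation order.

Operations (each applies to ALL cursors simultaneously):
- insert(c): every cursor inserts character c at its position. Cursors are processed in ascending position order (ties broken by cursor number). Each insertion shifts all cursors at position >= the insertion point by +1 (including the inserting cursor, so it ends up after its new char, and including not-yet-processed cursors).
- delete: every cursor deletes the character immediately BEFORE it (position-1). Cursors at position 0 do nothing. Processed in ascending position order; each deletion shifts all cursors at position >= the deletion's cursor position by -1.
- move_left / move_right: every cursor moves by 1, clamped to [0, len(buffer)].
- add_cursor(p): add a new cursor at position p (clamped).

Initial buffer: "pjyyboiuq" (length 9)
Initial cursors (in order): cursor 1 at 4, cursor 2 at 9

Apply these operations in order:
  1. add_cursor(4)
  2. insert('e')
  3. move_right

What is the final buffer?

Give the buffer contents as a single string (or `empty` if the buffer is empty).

After op 1 (add_cursor(4)): buffer="pjyyboiuq" (len 9), cursors c1@4 c3@4 c2@9, authorship .........
After op 2 (insert('e')): buffer="pjyyeeboiuqe" (len 12), cursors c1@6 c3@6 c2@12, authorship ....13.....2
After op 3 (move_right): buffer="pjyyeeboiuqe" (len 12), cursors c1@7 c3@7 c2@12, authorship ....13.....2

Answer: pjyyeeboiuqe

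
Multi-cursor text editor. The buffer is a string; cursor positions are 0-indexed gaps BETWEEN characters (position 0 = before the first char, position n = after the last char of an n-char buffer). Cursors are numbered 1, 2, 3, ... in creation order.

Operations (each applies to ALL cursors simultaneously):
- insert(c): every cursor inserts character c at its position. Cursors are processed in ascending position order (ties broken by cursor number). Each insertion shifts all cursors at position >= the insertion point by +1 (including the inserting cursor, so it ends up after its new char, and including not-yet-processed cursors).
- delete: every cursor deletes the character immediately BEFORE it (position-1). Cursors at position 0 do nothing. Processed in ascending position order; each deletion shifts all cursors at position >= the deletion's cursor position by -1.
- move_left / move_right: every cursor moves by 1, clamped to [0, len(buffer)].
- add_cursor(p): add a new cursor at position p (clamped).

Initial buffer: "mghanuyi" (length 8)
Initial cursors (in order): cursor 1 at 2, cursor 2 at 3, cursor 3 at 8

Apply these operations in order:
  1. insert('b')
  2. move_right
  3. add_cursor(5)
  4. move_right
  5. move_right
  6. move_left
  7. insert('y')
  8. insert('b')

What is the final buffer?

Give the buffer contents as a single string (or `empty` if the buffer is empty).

After op 1 (insert('b')): buffer="mgbhbanuyib" (len 11), cursors c1@3 c2@5 c3@11, authorship ..1.2.....3
After op 2 (move_right): buffer="mgbhbanuyib" (len 11), cursors c1@4 c2@6 c3@11, authorship ..1.2.....3
After op 3 (add_cursor(5)): buffer="mgbhbanuyib" (len 11), cursors c1@4 c4@5 c2@6 c3@11, authorship ..1.2.....3
After op 4 (move_right): buffer="mgbhbanuyib" (len 11), cursors c1@5 c4@6 c2@7 c3@11, authorship ..1.2.....3
After op 5 (move_right): buffer="mgbhbanuyib" (len 11), cursors c1@6 c4@7 c2@8 c3@11, authorship ..1.2.....3
After op 6 (move_left): buffer="mgbhbanuyib" (len 11), cursors c1@5 c4@6 c2@7 c3@10, authorship ..1.2.....3
After op 7 (insert('y')): buffer="mgbhbyaynyuyiyb" (len 15), cursors c1@6 c4@8 c2@10 c3@14, authorship ..1.21.4.2...33
After op 8 (insert('b')): buffer="mgbhbybaybnybuyiybb" (len 19), cursors c1@7 c4@10 c2@13 c3@18, authorship ..1.211.44.22...333

Answer: mgbhbybaybnybuyiybb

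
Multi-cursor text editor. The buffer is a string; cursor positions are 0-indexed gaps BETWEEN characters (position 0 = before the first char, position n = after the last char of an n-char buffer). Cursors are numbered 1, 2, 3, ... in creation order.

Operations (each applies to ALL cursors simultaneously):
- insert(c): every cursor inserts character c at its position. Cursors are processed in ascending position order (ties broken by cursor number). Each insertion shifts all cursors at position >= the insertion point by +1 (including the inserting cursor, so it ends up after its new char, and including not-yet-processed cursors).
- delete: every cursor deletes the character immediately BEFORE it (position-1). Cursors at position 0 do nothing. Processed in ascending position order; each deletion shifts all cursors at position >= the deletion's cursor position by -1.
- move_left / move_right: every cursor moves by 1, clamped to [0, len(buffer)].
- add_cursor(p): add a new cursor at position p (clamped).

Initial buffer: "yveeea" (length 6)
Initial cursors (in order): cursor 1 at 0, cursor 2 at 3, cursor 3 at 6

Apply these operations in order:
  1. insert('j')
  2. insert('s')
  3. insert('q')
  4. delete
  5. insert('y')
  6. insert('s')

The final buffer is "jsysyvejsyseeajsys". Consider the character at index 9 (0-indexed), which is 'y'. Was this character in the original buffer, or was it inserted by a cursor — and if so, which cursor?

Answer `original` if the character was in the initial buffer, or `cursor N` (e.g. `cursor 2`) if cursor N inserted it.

After op 1 (insert('j')): buffer="jyvejeeaj" (len 9), cursors c1@1 c2@5 c3@9, authorship 1...2...3
After op 2 (insert('s')): buffer="jsyvejseeajs" (len 12), cursors c1@2 c2@7 c3@12, authorship 11...22...33
After op 3 (insert('q')): buffer="jsqyvejsqeeajsq" (len 15), cursors c1@3 c2@9 c3@15, authorship 111...222...333
After op 4 (delete): buffer="jsyvejseeajs" (len 12), cursors c1@2 c2@7 c3@12, authorship 11...22...33
After op 5 (insert('y')): buffer="jsyyvejsyeeajsy" (len 15), cursors c1@3 c2@9 c3@15, authorship 111...222...333
After op 6 (insert('s')): buffer="jsysyvejsyseeajsys" (len 18), cursors c1@4 c2@11 c3@18, authorship 1111...2222...3333
Authorship (.=original, N=cursor N): 1 1 1 1 . . . 2 2 2 2 . . . 3 3 3 3
Index 9: author = 2

Answer: cursor 2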